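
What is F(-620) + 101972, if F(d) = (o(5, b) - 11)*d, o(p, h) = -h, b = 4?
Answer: 111272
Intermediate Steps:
F(d) = -15*d (F(d) = (-1*4 - 11)*d = (-4 - 11)*d = -15*d)
F(-620) + 101972 = -15*(-620) + 101972 = 9300 + 101972 = 111272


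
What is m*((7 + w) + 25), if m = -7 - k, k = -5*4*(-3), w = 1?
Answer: -2211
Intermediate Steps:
k = 60 (k = -20*(-3) = 60)
m = -67 (m = -7 - 1*60 = -7 - 60 = -67)
m*((7 + w) + 25) = -67*((7 + 1) + 25) = -67*(8 + 25) = -67*33 = -2211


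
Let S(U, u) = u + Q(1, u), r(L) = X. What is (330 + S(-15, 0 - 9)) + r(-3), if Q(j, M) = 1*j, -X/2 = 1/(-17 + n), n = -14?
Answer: 9984/31 ≈ 322.06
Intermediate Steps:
X = 2/31 (X = -2/(-17 - 14) = -2/(-31) = -2*(-1/31) = 2/31 ≈ 0.064516)
r(L) = 2/31
Q(j, M) = j
S(U, u) = 1 + u (S(U, u) = u + 1 = 1 + u)
(330 + S(-15, 0 - 9)) + r(-3) = (330 + (1 + (0 - 9))) + 2/31 = (330 + (1 - 9)) + 2/31 = (330 - 8) + 2/31 = 322 + 2/31 = 9984/31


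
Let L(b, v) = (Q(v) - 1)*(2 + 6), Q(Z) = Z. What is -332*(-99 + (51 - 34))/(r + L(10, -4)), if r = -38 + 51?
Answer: -27224/27 ≈ -1008.3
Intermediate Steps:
r = 13
L(b, v) = -8 + 8*v (L(b, v) = (v - 1)*(2 + 6) = (-1 + v)*8 = -8 + 8*v)
-332*(-99 + (51 - 34))/(r + L(10, -4)) = -332*(-99 + (51 - 34))/(13 + (-8 + 8*(-4))) = -332*(-99 + 17)/(13 + (-8 - 32)) = -(-27224)/(13 - 40) = -(-27224)/(-27) = -(-27224)*(-1)/27 = -332*82/27 = -27224/27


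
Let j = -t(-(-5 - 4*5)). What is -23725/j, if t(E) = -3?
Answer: -23725/3 ≈ -7908.3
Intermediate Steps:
j = 3 (j = -1*(-3) = 3)
-23725/j = -23725/3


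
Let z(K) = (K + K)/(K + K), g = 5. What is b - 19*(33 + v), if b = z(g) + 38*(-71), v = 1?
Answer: -3343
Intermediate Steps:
z(K) = 1 (z(K) = (2*K)/((2*K)) = (2*K)*(1/(2*K)) = 1)
b = -2697 (b = 1 + 38*(-71) = 1 - 2698 = -2697)
b - 19*(33 + v) = -2697 - 19*(33 + 1) = -2697 - 19*34 = -2697 - 1*646 = -2697 - 646 = -3343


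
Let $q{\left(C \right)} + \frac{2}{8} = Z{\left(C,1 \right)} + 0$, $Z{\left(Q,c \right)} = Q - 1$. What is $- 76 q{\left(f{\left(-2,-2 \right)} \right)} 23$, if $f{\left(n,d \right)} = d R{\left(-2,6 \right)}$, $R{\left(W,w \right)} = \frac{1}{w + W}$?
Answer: $3059$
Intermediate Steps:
$Z{\left(Q,c \right)} = -1 + Q$
$R{\left(W,w \right)} = \frac{1}{W + w}$
$f{\left(n,d \right)} = \frac{d}{4}$ ($f{\left(n,d \right)} = \frac{d}{-2 + 6} = \frac{d}{4}$)
$q{\left(C \right)} = - \frac{5}{4} + C$ ($q{\left(C \right)} = - \frac{1}{4} + \left(\left(-1 + C\right) + 0\right) = - \frac{1}{4} + \left(-1 + C\right) = - \frac{5}{4} + C$)
$- 76 q{\left(f{\left(-2,-2 \right)} \right)} 23 = - 76 \left(- \frac{5}{4} + \frac{1}{4} \left(-2\right)\right) 23 = - 76 \left(- \frac{5}{4} - \frac{1}{2}\right) 23 = \left(-76\right) \left(- \frac{7}{4}\right) 23 = 133 \cdot 23 = 3059$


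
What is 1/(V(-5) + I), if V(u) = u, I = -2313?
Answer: -1/2318 ≈ -0.00043141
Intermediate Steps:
1/(V(-5) + I) = 1/(-5 - 2313) = 1/(-2318) = -1/2318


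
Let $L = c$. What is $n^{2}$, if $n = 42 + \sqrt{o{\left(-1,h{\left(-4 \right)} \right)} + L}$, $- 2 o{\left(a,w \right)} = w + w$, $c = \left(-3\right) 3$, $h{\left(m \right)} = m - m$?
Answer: $1755 + 252 i \approx 1755.0 + 252.0 i$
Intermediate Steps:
$h{\left(m \right)} = 0$
$c = -9$
$L = -9$
$o{\left(a,w \right)} = - w$ ($o{\left(a,w \right)} = - \frac{w + w}{2} = - \frac{2 w}{2} = - w$)
$n = 42 + 3 i$ ($n = 42 + \sqrt{\left(-1\right) 0 - 9} = 42 + \sqrt{0 - 9} = 42 + \sqrt{-9} = 42 + 3 i \approx 42.0 + 3.0 i$)
$n^{2} = \left(42 + 3 i\right)^{2}$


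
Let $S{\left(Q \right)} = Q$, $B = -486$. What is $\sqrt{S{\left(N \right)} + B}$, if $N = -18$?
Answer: $6 i \sqrt{14} \approx 22.45 i$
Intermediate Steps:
$\sqrt{S{\left(N \right)} + B} = \sqrt{-18 - 486} = \sqrt{-504} = 6 i \sqrt{14}$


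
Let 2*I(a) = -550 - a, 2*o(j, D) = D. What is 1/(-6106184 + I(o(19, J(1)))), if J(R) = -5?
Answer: -4/24425831 ≈ -1.6376e-7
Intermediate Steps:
o(j, D) = D/2
I(a) = -275 - a/2 (I(a) = (-550 - a)/2 = -275 - a/2)
1/(-6106184 + I(o(19, J(1)))) = 1/(-6106184 + (-275 - (-5)/4)) = 1/(-6106184 + (-275 - ½*(-5/2))) = 1/(-6106184 + (-275 + 5/4)) = 1/(-6106184 - 1095/4) = 1/(-24425831/4) = -4/24425831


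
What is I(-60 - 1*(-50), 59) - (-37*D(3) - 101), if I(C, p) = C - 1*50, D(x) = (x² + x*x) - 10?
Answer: 337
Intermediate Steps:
D(x) = -10 + 2*x² (D(x) = (x² + x²) - 10 = 2*x² - 10 = -10 + 2*x²)
I(C, p) = -50 + C (I(C, p) = C - 50 = -50 + C)
I(-60 - 1*(-50), 59) - (-37*D(3) - 101) = (-50 + (-60 - 1*(-50))) - (-37*(-10 + 2*3²) - 101) = (-50 + (-60 + 50)) - (-37*(-10 + 2*9) - 101) = (-50 - 10) - (-37*(-10 + 18) - 101) = -60 - (-37*8 - 101) = -60 - (-296 - 101) = -60 - 1*(-397) = -60 + 397 = 337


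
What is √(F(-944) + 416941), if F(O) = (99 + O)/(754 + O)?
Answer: √602069226/38 ≈ 645.71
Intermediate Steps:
F(O) = (99 + O)/(754 + O)
√(F(-944) + 416941) = √((99 - 944)/(754 - 944) + 416941) = √(-845/(-190) + 416941) = √(-1/190*(-845) + 416941) = √(169/38 + 416941) = √(15843927/38) = √602069226/38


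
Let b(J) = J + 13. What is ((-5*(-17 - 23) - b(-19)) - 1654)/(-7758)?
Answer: 724/3879 ≈ 0.18665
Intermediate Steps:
b(J) = 13 + J
((-5*(-17 - 23) - b(-19)) - 1654)/(-7758) = ((-5*(-17 - 23) - (13 - 19)) - 1654)/(-7758) = ((-5*(-40) - 1*(-6)) - 1654)*(-1/7758) = ((200 + 6) - 1654)*(-1/7758) = (206 - 1654)*(-1/7758) = -1448*(-1/7758) = 724/3879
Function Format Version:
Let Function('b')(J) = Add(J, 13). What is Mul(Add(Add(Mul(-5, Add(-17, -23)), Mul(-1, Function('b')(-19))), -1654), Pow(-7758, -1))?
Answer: Rational(724, 3879) ≈ 0.18665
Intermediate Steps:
Function('b')(J) = Add(13, J)
Mul(Add(Add(Mul(-5, Add(-17, -23)), Mul(-1, Function('b')(-19))), -1654), Pow(-7758, -1)) = Mul(Add(Add(Mul(-5, Add(-17, -23)), Mul(-1, Add(13, -19))), -1654), Pow(-7758, -1)) = Mul(Add(Add(Mul(-5, -40), Mul(-1, -6)), -1654), Rational(-1, 7758)) = Mul(Add(Add(200, 6), -1654), Rational(-1, 7758)) = Mul(Add(206, -1654), Rational(-1, 7758)) = Mul(-1448, Rational(-1, 7758)) = Rational(724, 3879)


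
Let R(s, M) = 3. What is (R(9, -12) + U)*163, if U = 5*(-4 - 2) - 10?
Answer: -6031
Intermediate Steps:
U = -40 (U = 5*(-6) - 10 = -30 - 10 = -40)
(R(9, -12) + U)*163 = (3 - 40)*163 = -37*163 = -6031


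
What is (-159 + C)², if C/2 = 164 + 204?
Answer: 332929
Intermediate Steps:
C = 736 (C = 2*(164 + 204) = 2*368 = 736)
(-159 + C)² = (-159 + 736)² = 577² = 332929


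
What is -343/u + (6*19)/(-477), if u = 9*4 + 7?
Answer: -56171/6837 ≈ -8.2157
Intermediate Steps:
u = 43 (u = 36 + 7 = 43)
-343/u + (6*19)/(-477) = -343/43 + (6*19)/(-477) = -343*1/43 + 114*(-1/477) = -343/43 - 38/159 = -56171/6837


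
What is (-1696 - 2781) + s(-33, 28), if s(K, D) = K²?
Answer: -3388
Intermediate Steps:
(-1696 - 2781) + s(-33, 28) = (-1696 - 2781) + (-33)² = -4477 + 1089 = -3388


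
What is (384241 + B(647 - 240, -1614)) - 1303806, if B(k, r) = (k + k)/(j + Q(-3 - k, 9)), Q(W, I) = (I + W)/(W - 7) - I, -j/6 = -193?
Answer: -20043742876/21797 ≈ -9.1956e+5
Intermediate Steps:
j = 1158 (j = -6*(-193) = 1158)
Q(W, I) = -I + (I + W)/(-7 + W) (Q(W, I) = (I + W)/(-7 + W) - I = -I + (I + W)/(-7 + W))
B(k, r) = 2*k/(1158 + (96 + 8*k)/(-10 - k)) (B(k, r) = (k + k)/(1158 + ((-3 - k) + 8*9 - 1*9*(-3 - k))/(-7 + (-3 - k))) = (2*k)/(1158 + ((-3 - k) + 72 + (27 + 9*k))/(-10 - k)) = (2*k)/(1158 + (96 + 8*k)/(-10 - k)) = 2*k/(1158 + (96 + 8*k)/(-10 - k)))
(384241 + B(647 - 240, -1614)) - 1303806 = (384241 + (647 - 240)*(10 + (647 - 240))/(5742 + 575*(647 - 240))) - 1303806 = (384241 + 407*(10 + 407)/(5742 + 575*407)) - 1303806 = (384241 + 407*417/(5742 + 234025)) - 1303806 = (384241 + 407*417/239767) - 1303806 = (384241 + 407*(1/239767)*417) - 1303806 = (384241 + 15429/21797) - 1303806 = 8375316506/21797 - 1303806 = -20043742876/21797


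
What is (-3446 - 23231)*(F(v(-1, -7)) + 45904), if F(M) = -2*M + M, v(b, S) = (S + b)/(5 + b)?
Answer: -1224634362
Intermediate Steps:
v(b, S) = (S + b)/(5 + b)
F(M) = -M
(-3446 - 23231)*(F(v(-1, -7)) + 45904) = (-3446 - 23231)*(-(-7 - 1)/(5 - 1) + 45904) = -26677*(-(-8)/4 + 45904) = -26677*(-1*(-2) + 45904) = -26677*(2 + 45904) = -26677*45906 = -1224634362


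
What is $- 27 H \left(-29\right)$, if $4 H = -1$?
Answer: $- \frac{783}{4} \approx -195.75$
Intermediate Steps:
$H = - \frac{1}{4}$ ($H = \frac{1}{4} \left(-1\right) = - \frac{1}{4} \approx -0.25$)
$- 27 H \left(-29\right) = \left(-27\right) \left(- \frac{1}{4}\right) \left(-29\right) = \frac{27}{4} \left(-29\right) = - \frac{783}{4}$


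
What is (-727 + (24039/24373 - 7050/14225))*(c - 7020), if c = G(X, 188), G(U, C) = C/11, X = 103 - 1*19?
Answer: 70557133322128/13868237 ≈ 5.0877e+6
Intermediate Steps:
X = 84 (X = 103 - 19 = 84)
G(U, C) = C/11 (G(U, C) = C*(1/11) = C/11)
c = 188/11 (c = (1/11)*188 = 188/11 ≈ 17.091)
(-727 + (24039/24373 - 7050/14225))*(c - 7020) = (-727 + (24039/24373 - 7050/14225))*(188/11 - 7020) = (-727 + (24039*(1/24373) - 7050*1/14225))*(-77032/11) = (-727 + (24039/24373 - 282/569))*(-77032/11) = (-727 + 6805005/13868237)*(-77032/11) = -10075403294/13868237*(-77032/11) = 70557133322128/13868237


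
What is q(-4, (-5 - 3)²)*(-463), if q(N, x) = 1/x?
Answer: -463/64 ≈ -7.2344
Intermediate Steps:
q(-4, (-5 - 3)²)*(-463) = -463/(-5 - 3)² = -463/(-8)² = -463/64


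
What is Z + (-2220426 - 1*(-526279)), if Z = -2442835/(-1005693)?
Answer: -1703789336036/1005693 ≈ -1.6941e+6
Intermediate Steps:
Z = 2442835/1005693 (Z = -2442835*(-1/1005693) = 2442835/1005693 ≈ 2.4290)
Z + (-2220426 - 1*(-526279)) = 2442835/1005693 + (-2220426 - 1*(-526279)) = 2442835/1005693 + (-2220426 + 526279) = 2442835/1005693 - 1694147 = -1703789336036/1005693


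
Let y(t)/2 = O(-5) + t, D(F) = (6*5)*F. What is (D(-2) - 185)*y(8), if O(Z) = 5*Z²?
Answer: -65170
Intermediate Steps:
D(F) = 30*F
y(t) = 250 + 2*t (y(t) = 2*(5*(-5)² + t) = 2*(5*25 + t) = 2*(125 + t) = 250 + 2*t)
(D(-2) - 185)*y(8) = (30*(-2) - 185)*(250 + 2*8) = (-60 - 185)*(250 + 16) = -245*266 = -65170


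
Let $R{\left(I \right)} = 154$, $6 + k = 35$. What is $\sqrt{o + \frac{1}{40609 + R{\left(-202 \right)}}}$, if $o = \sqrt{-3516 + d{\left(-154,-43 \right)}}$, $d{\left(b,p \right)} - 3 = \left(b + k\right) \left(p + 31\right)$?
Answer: $\frac{\sqrt{40763 + 1661622169 i \sqrt{2013}}}{40763} \approx 4.7364 + 4.7364 i$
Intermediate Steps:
$k = 29$ ($k = -6 + 35 = 29$)
$d{\left(b,p \right)} = 3 + \left(29 + b\right) \left(31 + p\right)$ ($d{\left(b,p \right)} = 3 + \left(b + 29\right) \left(p + 31\right) = 3 + \left(29 + b\right) \left(31 + p\right)$)
$o = i \sqrt{2013}$ ($o = \sqrt{-3516 + \left(902 + 29 \left(-43\right) + 31 \left(-154\right) - -6622\right)} = \sqrt{-3516 + \left(902 - 1247 - 4774 + 6622\right)} = \sqrt{-3516 + 1503} = \sqrt{-2013} = i \sqrt{2013} \approx 44.866 i$)
$\sqrt{o + \frac{1}{40609 + R{\left(-202 \right)}}} = \sqrt{i \sqrt{2013} + \frac{1}{40609 + 154}} = \sqrt{i \sqrt{2013} + \frac{1}{40763}} = \sqrt{\frac{1}{40763} + i \sqrt{2013}}$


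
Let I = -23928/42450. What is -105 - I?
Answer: -738887/7075 ≈ -104.44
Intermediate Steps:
I = -3988/7075 (I = -23928*1/42450 = -3988/7075 ≈ -0.56367)
-105 - I = -105 - 1*(-3988/7075) = -105 + 3988/7075 = -738887/7075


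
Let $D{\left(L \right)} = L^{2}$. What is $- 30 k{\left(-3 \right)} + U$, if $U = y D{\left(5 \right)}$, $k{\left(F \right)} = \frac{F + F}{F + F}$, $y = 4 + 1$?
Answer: $95$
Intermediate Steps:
$y = 5$
$k{\left(F \right)} = 1$ ($k{\left(F \right)} = \frac{2 F}{2 F} = 2 F \frac{1}{2 F} = 1$)
$U = 125$ ($U = 5 \cdot 5^{2} = 5 \cdot 25 = 125$)
$- 30 k{\left(-3 \right)} + U = \left(-30\right) 1 + 125 = -30 + 125 = 95$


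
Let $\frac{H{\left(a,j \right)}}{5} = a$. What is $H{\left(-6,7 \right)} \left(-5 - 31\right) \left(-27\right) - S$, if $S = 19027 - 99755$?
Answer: $51568$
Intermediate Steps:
$H{\left(a,j \right)} = 5 a$
$S = -80728$ ($S = 19027 - 99755 = -80728$)
$H{\left(-6,7 \right)} \left(-5 - 31\right) \left(-27\right) - S = 5 \left(-6\right) \left(-5 - 31\right) \left(-27\right) - -80728 = \left(-30\right) \left(-36\right) \left(-27\right) + 80728 = 1080 \left(-27\right) + 80728 = -29160 + 80728 = 51568$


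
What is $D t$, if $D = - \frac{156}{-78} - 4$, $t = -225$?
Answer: $450$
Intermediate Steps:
$D = -2$ ($D = \left(-156\right) \left(- \frac{1}{78}\right) - 4 = 2 - 4 = -2$)
$D t = \left(-2\right) \left(-225\right) = 450$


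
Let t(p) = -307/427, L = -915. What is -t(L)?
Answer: 307/427 ≈ 0.71897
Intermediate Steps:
t(p) = -307/427 (t(p) = -307*1/427 = -307/427)
-t(L) = -1*(-307/427) = 307/427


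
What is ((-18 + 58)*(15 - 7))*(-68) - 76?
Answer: -21836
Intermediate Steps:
((-18 + 58)*(15 - 7))*(-68) - 76 = (40*8)*(-68) - 76 = 320*(-68) - 76 = -21760 - 76 = -21836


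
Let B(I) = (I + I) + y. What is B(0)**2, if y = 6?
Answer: 36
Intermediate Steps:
B(I) = 6 + 2*I (B(I) = (I + I) + 6 = 2*I + 6 = 6 + 2*I)
B(0)**2 = (6 + 2*0)**2 = (6 + 0)**2 = 6**2 = 36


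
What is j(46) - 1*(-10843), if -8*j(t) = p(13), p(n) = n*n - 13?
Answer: 21647/2 ≈ 10824.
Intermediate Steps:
p(n) = -13 + n**2 (p(n) = n**2 - 13 = -13 + n**2)
j(t) = -39/2 (j(t) = -(-13 + 13**2)/8 = -(-13 + 169)/8 = -1/8*156 = -39/2)
j(46) - 1*(-10843) = -39/2 - 1*(-10843) = -39/2 + 10843 = 21647/2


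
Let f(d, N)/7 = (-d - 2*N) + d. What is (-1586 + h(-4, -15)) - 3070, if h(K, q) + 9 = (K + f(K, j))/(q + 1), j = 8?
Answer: -32597/7 ≈ -4656.7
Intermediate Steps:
f(d, N) = -14*N (f(d, N) = 7*((-d - 2*N) + d) = 7*(-2*N) = -14*N)
h(K, q) = -9 + (-112 + K)/(1 + q) (h(K, q) = -9 + (K - 14*8)/(q + 1) = -9 + (K - 112)/(1 + q) = -9 + (-112 + K)/(1 + q))
(-1586 + h(-4, -15)) - 3070 = (-1586 + (-121 - 4 - 9*(-15))/(1 - 15)) - 3070 = (-1586 + (-121 - 4 + 135)/(-14)) - 3070 = (-1586 - 1/14*10) - 3070 = (-1586 - 5/7) - 3070 = -11107/7 - 3070 = -32597/7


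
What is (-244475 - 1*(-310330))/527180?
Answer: 13171/105436 ≈ 0.12492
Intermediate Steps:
(-244475 - 1*(-310330))/527180 = (-244475 + 310330)*(1/527180) = 65855*(1/527180) = 13171/105436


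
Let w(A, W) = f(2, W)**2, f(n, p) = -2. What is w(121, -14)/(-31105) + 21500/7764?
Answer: 167181611/60374805 ≈ 2.7691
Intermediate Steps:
w(A, W) = 4 (w(A, W) = (-2)**2 = 4)
w(121, -14)/(-31105) + 21500/7764 = 4/(-31105) + 21500/7764 = 4*(-1/31105) + 21500*(1/7764) = -4/31105 + 5375/1941 = 167181611/60374805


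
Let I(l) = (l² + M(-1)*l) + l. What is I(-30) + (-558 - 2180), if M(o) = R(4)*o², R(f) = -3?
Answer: -1778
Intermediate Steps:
M(o) = -3*o²
I(l) = l² - 2*l (I(l) = (l² + (-3*(-1)²)*l) + l = (l² + (-3*1)*l) + l = (l² - 3*l) + l = l² - 2*l)
I(-30) + (-558 - 2180) = -30*(-2 - 30) + (-558 - 2180) = -30*(-32) - 2738 = 960 - 2738 = -1778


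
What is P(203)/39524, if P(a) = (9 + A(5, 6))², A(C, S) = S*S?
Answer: 2025/39524 ≈ 0.051235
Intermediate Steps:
A(C, S) = S²
P(a) = 2025 (P(a) = (9 + 6²)² = (9 + 36)² = 45² = 2025)
P(203)/39524 = 2025/39524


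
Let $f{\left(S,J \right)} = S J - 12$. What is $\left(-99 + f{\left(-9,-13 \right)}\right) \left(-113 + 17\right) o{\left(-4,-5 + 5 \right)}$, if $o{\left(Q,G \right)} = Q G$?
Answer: $0$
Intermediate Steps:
$f{\left(S,J \right)} = -12 + J S$ ($f{\left(S,J \right)} = J S - 12 = -12 + J S$)
$o{\left(Q,G \right)} = G Q$
$\left(-99 + f{\left(-9,-13 \right)}\right) \left(-113 + 17\right) o{\left(-4,-5 + 5 \right)} = \left(-99 - -105\right) \left(-113 + 17\right) \left(-5 + 5\right) \left(-4\right) = \left(-99 + \left(-12 + 117\right)\right) \left(-96\right) 0 \left(-4\right) = \left(-99 + 105\right) \left(-96\right) 0 = 6 \left(-96\right) 0 = \left(-576\right) 0 = 0$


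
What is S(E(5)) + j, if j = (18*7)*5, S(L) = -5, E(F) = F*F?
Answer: 625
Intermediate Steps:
E(F) = F**2
j = 630 (j = 126*5 = 630)
S(E(5)) + j = -5 + 630 = 625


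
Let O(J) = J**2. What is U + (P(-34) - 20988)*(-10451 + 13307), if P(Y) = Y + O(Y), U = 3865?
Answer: -56733431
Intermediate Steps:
P(Y) = Y + Y**2
U + (P(-34) - 20988)*(-10451 + 13307) = 3865 + (-34*(1 - 34) - 20988)*(-10451 + 13307) = 3865 + (-34*(-33) - 20988)*2856 = 3865 + (1122 - 20988)*2856 = 3865 - 19866*2856 = 3865 - 56737296 = -56733431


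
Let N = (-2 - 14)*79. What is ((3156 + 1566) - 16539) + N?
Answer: -13081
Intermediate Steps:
N = -1264 (N = -16*79 = -1264)
((3156 + 1566) - 16539) + N = ((3156 + 1566) - 16539) - 1264 = (4722 - 16539) - 1264 = -11817 - 1264 = -13081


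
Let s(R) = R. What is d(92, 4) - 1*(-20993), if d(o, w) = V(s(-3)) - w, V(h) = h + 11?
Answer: 20997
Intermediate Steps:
V(h) = 11 + h
d(o, w) = 8 - w (d(o, w) = (11 - 3) - w = 8 - w)
d(92, 4) - 1*(-20993) = (8 - 1*4) - 1*(-20993) = (8 - 4) + 20993 = 4 + 20993 = 20997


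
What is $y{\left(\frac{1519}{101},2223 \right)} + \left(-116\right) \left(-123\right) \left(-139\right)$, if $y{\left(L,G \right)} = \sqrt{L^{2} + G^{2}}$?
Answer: $-1983252 + \frac{\sqrt{50412884890}}{101} \approx -1.981 \cdot 10^{6}$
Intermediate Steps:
$y{\left(L,G \right)} = \sqrt{G^{2} + L^{2}}$
$y{\left(\frac{1519}{101},2223 \right)} + \left(-116\right) \left(-123\right) \left(-139\right) = \sqrt{2223^{2} + \left(\frac{1519}{101}\right)^{2}} + \left(-116\right) \left(-123\right) \left(-139\right) = \sqrt{4941729 + \left(1519 \cdot \frac{1}{101}\right)^{2}} + 14268 \left(-139\right) = \sqrt{4941729 + \left(\frac{1519}{101}\right)^{2}} - 1983252 = \sqrt{4941729 + \frac{2307361}{10201}} - 1983252 = \sqrt{\frac{50412884890}{10201}} - 1983252 = \frac{\sqrt{50412884890}}{101} - 1983252 = -1983252 + \frac{\sqrt{50412884890}}{101}$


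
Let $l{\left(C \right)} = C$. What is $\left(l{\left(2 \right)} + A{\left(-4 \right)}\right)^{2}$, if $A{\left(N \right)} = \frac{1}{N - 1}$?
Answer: $\frac{81}{25} \approx 3.24$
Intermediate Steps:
$A{\left(N \right)} = \frac{1}{-1 + N}$
$\left(l{\left(2 \right)} + A{\left(-4 \right)}\right)^{2} = \left(2 + \frac{1}{-1 - 4}\right)^{2} = \left(2 + \frac{1}{-5}\right)^{2} = \left(2 - \frac{1}{5}\right)^{2} = \left(\frac{9}{5}\right)^{2} = \frac{81}{25}$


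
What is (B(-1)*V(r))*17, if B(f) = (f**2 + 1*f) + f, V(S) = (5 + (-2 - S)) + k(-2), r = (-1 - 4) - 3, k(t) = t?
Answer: -153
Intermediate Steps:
r = -8 (r = -5 - 3 = -8)
V(S) = 1 - S (V(S) = (5 + (-2 - S)) - 2 = (3 - S) - 2 = 1 - S)
B(f) = f**2 + 2*f (B(f) = (f**2 + f) + f = (f + f**2) + f = f**2 + 2*f)
(B(-1)*V(r))*17 = ((-(2 - 1))*(1 - 1*(-8)))*17 = ((-1*1)*(1 + 8))*17 = -1*9*17 = -9*17 = -153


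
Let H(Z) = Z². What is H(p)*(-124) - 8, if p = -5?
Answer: -3108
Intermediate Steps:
H(p)*(-124) - 8 = (-5)²*(-124) - 8 = 25*(-124) - 8 = -3100 - 8 = -3108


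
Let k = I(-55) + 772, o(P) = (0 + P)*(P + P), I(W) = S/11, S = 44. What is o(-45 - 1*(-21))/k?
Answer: 144/97 ≈ 1.4845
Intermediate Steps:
I(W) = 4 (I(W) = 44/11 = 44*(1/11) = 4)
o(P) = 2*P**2 (o(P) = P*(2*P) = 2*P**2)
k = 776 (k = 4 + 772 = 776)
o(-45 - 1*(-21))/k = (2*(-45 - 1*(-21))**2)/776 = (2*(-45 + 21)**2)*(1/776) = (2*(-24)**2)*(1/776) = (2*576)*(1/776) = 1152*(1/776) = 144/97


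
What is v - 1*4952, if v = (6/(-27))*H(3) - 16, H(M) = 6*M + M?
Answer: -14918/3 ≈ -4972.7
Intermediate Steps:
H(M) = 7*M
v = -62/3 (v = (6/(-27))*(7*3) - 16 = (6*(-1/27))*21 - 16 = -2/9*21 - 16 = -14/3 - 16 = -62/3 ≈ -20.667)
v - 1*4952 = -62/3 - 1*4952 = -62/3 - 4952 = -14918/3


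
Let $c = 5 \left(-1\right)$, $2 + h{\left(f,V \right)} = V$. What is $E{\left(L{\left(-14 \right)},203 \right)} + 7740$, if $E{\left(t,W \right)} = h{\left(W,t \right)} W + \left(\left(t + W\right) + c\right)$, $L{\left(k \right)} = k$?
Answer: $4676$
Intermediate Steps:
$h{\left(f,V \right)} = -2 + V$
$c = -5$
$E{\left(t,W \right)} = -5 + W + t + W \left(-2 + t\right)$ ($E{\left(t,W \right)} = \left(-2 + t\right) W - \left(5 - W - t\right) = W \left(-2 + t\right) - \left(5 - W - t\right) = W \left(-2 + t\right) + \left(-5 + W + t\right) = -5 + W + t + W \left(-2 + t\right)$)
$E{\left(L{\left(-14 \right)},203 \right)} + 7740 = \left(-5 - 14 - 203 + 203 \left(-14\right)\right) + 7740 = \left(-5 - 14 - 203 - 2842\right) + 7740 = -3064 + 7740 = 4676$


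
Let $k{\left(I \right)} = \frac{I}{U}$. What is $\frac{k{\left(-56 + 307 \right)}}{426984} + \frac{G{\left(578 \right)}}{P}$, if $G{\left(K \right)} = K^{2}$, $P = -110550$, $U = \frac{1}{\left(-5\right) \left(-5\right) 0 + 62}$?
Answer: $- \frac{11744011963}{3933590100} \approx -2.9856$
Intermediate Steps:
$U = \frac{1}{62}$ ($U = \frac{1}{25 \cdot 0 + 62} = \frac{1}{0 + 62} = \frac{1}{62} \approx 0.016129$)
$k{\left(I \right)} = 62 I$ ($k{\left(I \right)} = I \frac{1}{\frac{1}{62}} = I 62 = 62 I$)
$\frac{k{\left(-56 + 307 \right)}}{426984} + \frac{G{\left(578 \right)}}{P} = \frac{62 \left(-56 + 307\right)}{426984} + \frac{578^{2}}{-110550} = 62 \cdot 251 \cdot \frac{1}{426984} + 334084 \left(- \frac{1}{110550}\right) = 15562 \cdot \frac{1}{426984} - \frac{167042}{55275} = \frac{7781}{213492} - \frac{167042}{55275} = - \frac{11744011963}{3933590100}$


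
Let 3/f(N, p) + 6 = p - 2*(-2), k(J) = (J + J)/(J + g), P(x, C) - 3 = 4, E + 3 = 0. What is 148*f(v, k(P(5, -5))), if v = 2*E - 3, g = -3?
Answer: 296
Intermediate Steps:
E = -3 (E = -3 + 0 = -3)
P(x, C) = 7 (P(x, C) = 3 + 4 = 7)
v = -9 (v = 2*(-3) - 3 = -6 - 3 = -9)
k(J) = 2*J/(-3 + J) (k(J) = (J + J)/(J - 3) = (2*J)/(-3 + J) = 2*J/(-3 + J))
f(N, p) = 3/(-2 + p) (f(N, p) = 3/(-6 + (p - 2*(-2))) = 3/(-6 + (p + 4)) = 3/(-6 + (4 + p)) = 3/(-2 + p))
148*f(v, k(P(5, -5))) = 148*(3/(-2 + 2*7/(-3 + 7))) = 148*(3/(-2 + 2*7/4)) = 148*(3/(-2 + 2*7*(1/4))) = 148*(3/(-2 + 7/2)) = 148*(3/(3/2)) = 148*(3*(2/3)) = 148*2 = 296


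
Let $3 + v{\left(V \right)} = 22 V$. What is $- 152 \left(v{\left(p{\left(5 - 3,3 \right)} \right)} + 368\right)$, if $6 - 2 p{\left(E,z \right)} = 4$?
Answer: $-58824$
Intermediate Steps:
$p{\left(E,z \right)} = 1$ ($p{\left(E,z \right)} = 3 - 2 = 1$)
$v{\left(V \right)} = -3 + 22 V$
$- 152 \left(v{\left(p{\left(5 - 3,3 \right)} \right)} + 368\right) = - 152 \left(\left(-3 + 22 \cdot 1\right) + 368\right) = - 152 \left(\left(-3 + 22\right) + 368\right) = - 152 \left(19 + 368\right) = \left(-152\right) 387 = -58824$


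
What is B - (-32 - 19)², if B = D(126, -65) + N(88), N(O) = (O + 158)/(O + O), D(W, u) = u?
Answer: -234485/88 ≈ -2664.6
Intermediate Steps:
N(O) = (158 + O)/(2*O) (N(O) = (158 + O)/((2*O)) = (158 + O)*(1/(2*O)) = (158 + O)/(2*O))
B = -5597/88 (B = -65 + (½)*(158 + 88)/88 = -65 + (½)*(1/88)*246 = -65 + 123/88 = -5597/88 ≈ -63.602)
B - (-32 - 19)² = -5597/88 - (-32 - 19)² = -5597/88 - 1*(-51)² = -5597/88 - 1*2601 = -5597/88 - 2601 = -234485/88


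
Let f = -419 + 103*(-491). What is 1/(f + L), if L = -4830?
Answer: -1/55822 ≈ -1.7914e-5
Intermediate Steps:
f = -50992 (f = -419 - 50573 = -50992)
1/(f + L) = 1/(-50992 - 4830) = 1/(-55822) = -1/55822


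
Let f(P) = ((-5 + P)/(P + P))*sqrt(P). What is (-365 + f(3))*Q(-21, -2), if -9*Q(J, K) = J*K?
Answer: 5110/3 + 14*sqrt(3)/9 ≈ 1706.0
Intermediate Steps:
Q(J, K) = -J*K/9
f(P) = (-5 + P)/(2*sqrt(P)) (f(P) = ((-5 + P)/((2*P)))*sqrt(P) = ((-5 + P)*(1/(2*P)))*sqrt(P) = ((-5 + P)/(2*P))*sqrt(P) = (-5 + P)/(2*sqrt(P)))
(-365 + f(3))*Q(-21, -2) = (-365 + (-5 + 3)/(2*sqrt(3)))*(-1/9*(-21)*(-2)) = (-365 + (1/2)*(sqrt(3)/3)*(-2))*(-14/3) = (-365 - sqrt(3)/3)*(-14/3) = 5110/3 + 14*sqrt(3)/9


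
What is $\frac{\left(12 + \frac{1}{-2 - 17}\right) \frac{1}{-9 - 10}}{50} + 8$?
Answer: $\frac{144173}{18050} \approx 7.9874$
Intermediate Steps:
$\frac{\left(12 + \frac{1}{-2 - 17}\right) \frac{1}{-9 - 10}}{50} + 8 = \frac{12 + \frac{1}{-19}}{-9 - 10} \cdot \frac{1}{50} + 8 = \frac{12 - \frac{1}{19}}{-19} \cdot \frac{1}{50} + 8 = \frac{227}{19} \left(- \frac{1}{19}\right) \frac{1}{50} + 8 = \left(- \frac{227}{361}\right) \frac{1}{50} + 8 = - \frac{227}{18050} + 8 = \frac{144173}{18050}$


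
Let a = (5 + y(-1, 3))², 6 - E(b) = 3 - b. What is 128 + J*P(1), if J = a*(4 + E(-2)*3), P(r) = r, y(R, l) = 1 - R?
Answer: 471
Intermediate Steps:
E(b) = 3 + b (E(b) = 6 - (3 - b) = 6 + (-3 + b) = 3 + b)
a = 49 (a = (5 + (1 - 1*(-1)))² = (5 + (1 + 1))² = (5 + 2)² = 7² = 49)
J = 343 (J = 49*(4 + (3 - 2)*3) = 49*(4 + 1*3) = 49*(4 + 3) = 49*7 = 343)
128 + J*P(1) = 128 + 343*1 = 128 + 343 = 471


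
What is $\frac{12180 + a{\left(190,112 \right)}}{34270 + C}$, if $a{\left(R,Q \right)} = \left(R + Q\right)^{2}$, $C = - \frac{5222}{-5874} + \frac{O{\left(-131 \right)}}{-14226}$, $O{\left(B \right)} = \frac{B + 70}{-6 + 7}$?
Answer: $\frac{479951742512}{159099811887} \approx 3.0167$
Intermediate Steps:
$O{\left(B \right)} = 70 + B$ ($O{\left(B \right)} = \frac{70 + B}{1} = \left(70 + B\right) 1 = 70 + B$)
$C = \frac{4147027}{4642418}$ ($C = - \frac{5222}{-5874} + \frac{70 - 131}{-14226} = \left(-5222\right) \left(- \frac{1}{5874}\right) - - \frac{61}{14226} = \frac{2611}{2937} + \frac{61}{14226} = \frac{4147027}{4642418} \approx 0.89329$)
$a{\left(R,Q \right)} = \left(Q + R\right)^{2}$
$\frac{12180 + a{\left(190,112 \right)}}{34270 + C} = \frac{12180 + \left(112 + 190\right)^{2}}{34270 + \frac{4147027}{4642418}} = \frac{12180 + 302^{2}}{\frac{159099811887}{4642418}} = \left(12180 + 91204\right) \frac{4642418}{159099811887} = 103384 \cdot \frac{4642418}{159099811887} = \frac{479951742512}{159099811887}$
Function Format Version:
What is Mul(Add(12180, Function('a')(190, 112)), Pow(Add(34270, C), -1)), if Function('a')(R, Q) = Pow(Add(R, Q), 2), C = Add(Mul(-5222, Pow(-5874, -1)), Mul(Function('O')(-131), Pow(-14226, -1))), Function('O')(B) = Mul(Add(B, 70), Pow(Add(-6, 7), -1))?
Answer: Rational(479951742512, 159099811887) ≈ 3.0167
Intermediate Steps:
Function('O')(B) = Add(70, B) (Function('O')(B) = Mul(Add(70, B), Pow(1, -1)) = Mul(Add(70, B), 1) = Add(70, B))
C = Rational(4147027, 4642418) (C = Add(Mul(-5222, Pow(-5874, -1)), Mul(Add(70, -131), Pow(-14226, -1))) = Add(Mul(-5222, Rational(-1, 5874)), Mul(-61, Rational(-1, 14226))) = Add(Rational(2611, 2937), Rational(61, 14226)) = Rational(4147027, 4642418) ≈ 0.89329)
Function('a')(R, Q) = Pow(Add(Q, R), 2)
Mul(Add(12180, Function('a')(190, 112)), Pow(Add(34270, C), -1)) = Mul(Add(12180, Pow(Add(112, 190), 2)), Pow(Add(34270, Rational(4147027, 4642418)), -1)) = Mul(Add(12180, Pow(302, 2)), Pow(Rational(159099811887, 4642418), -1)) = Mul(Add(12180, 91204), Rational(4642418, 159099811887)) = Mul(103384, Rational(4642418, 159099811887)) = Rational(479951742512, 159099811887)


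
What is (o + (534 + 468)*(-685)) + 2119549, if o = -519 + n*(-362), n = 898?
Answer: 1107584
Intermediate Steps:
o = -325595 (o = -519 + 898*(-362) = -519 - 325076 = -325595)
(o + (534 + 468)*(-685)) + 2119549 = (-325595 + (534 + 468)*(-685)) + 2119549 = (-325595 + 1002*(-685)) + 2119549 = (-325595 - 686370) + 2119549 = -1011965 + 2119549 = 1107584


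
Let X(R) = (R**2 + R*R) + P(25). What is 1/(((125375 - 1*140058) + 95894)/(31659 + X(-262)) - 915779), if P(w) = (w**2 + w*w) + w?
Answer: -13094/11991203979 ≈ -1.0920e-6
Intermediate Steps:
P(w) = w + 2*w**2 (P(w) = (w**2 + w**2) + w = 2*w**2 + w = w + 2*w**2)
X(R) = 1275 + 2*R**2 (X(R) = (R**2 + R*R) + 25*(1 + 2*25) = (R**2 + R**2) + 25*(1 + 50) = 2*R**2 + 25*51 = 2*R**2 + 1275 = 1275 + 2*R**2)
1/(((125375 - 1*140058) + 95894)/(31659 + X(-262)) - 915779) = 1/(((125375 - 1*140058) + 95894)/(31659 + (1275 + 2*(-262)**2)) - 915779) = 1/(((125375 - 140058) + 95894)/(31659 + (1275 + 2*68644)) - 915779) = 1/((-14683 + 95894)/(31659 + (1275 + 137288)) - 915779) = 1/(81211/(31659 + 138563) - 915779) = 1/(81211/170222 - 915779) = 1/(81211*(1/170222) - 915779) = 1/(6247/13094 - 915779) = 1/(-11991203979/13094) = -13094/11991203979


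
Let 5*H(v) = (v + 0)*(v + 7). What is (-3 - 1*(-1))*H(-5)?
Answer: 4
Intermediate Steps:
H(v) = v*(7 + v)/5 (H(v) = ((v + 0)*(v + 7))/5 = (v*(7 + v))/5 = v*(7 + v)/5)
(-3 - 1*(-1))*H(-5) = (-3 - 1*(-1))*((⅕)*(-5)*(7 - 5)) = (-3 + 1)*((⅕)*(-5)*2) = -2*(-2) = 4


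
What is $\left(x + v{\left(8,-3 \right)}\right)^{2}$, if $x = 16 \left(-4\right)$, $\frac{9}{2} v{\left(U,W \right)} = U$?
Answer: $\frac{313600}{81} \approx 3871.6$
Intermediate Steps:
$v{\left(U,W \right)} = \frac{2 U}{9}$
$x = -64$
$\left(x + v{\left(8,-3 \right)}\right)^{2} = \left(-64 + \frac{2}{9} \cdot 8\right)^{2} = \left(-64 + \frac{16}{9}\right)^{2} = \left(- \frac{560}{9}\right)^{2} = \frac{313600}{81}$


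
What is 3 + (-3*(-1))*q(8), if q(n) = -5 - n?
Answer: -36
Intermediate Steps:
3 + (-3*(-1))*q(8) = 3 + (-3*(-1))*(-5 - 1*8) = 3 + 3*(-5 - 8) = 3 + 3*(-13) = 3 - 39 = -36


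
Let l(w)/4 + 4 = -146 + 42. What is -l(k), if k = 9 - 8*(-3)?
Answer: 432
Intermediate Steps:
k = 33 (k = 9 + 24 = 33)
l(w) = -432 (l(w) = -16 + 4*(-146 + 42) = -16 + 4*(-104) = -16 - 416 = -432)
-l(k) = -1*(-432) = 432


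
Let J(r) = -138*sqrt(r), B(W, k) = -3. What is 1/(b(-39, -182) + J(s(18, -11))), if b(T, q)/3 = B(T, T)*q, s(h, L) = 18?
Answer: 91/130014 + 23*sqrt(2)/130014 ≈ 0.00095010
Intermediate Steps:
b(T, q) = -9*q (b(T, q) = 3*(-3*q) = -9*q)
1/(b(-39, -182) + J(s(18, -11))) = 1/(-9*(-182) - 414*sqrt(2)) = 1/(1638 - 414*sqrt(2))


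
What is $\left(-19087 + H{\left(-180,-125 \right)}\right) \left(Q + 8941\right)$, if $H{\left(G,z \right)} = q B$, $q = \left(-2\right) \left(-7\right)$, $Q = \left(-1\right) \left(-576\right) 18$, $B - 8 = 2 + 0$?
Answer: $-365847623$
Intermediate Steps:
$B = 10$ ($B = 8 + \left(2 + 0\right) = 8 + 2 = 10$)
$Q = 10368$ ($Q = 576 \cdot 18 = 10368$)
$q = 14$
$H{\left(G,z \right)} = 140$ ($H{\left(G,z \right)} = 14 \cdot 10 = 140$)
$\left(-19087 + H{\left(-180,-125 \right)}\right) \left(Q + 8941\right) = \left(-19087 + 140\right) \left(10368 + 8941\right) = \left(-18947\right) 19309 = -365847623$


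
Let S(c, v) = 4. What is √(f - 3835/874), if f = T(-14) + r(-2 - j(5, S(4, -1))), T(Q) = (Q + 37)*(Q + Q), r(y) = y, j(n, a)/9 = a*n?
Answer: I*√634313366/874 ≈ 28.816*I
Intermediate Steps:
j(n, a) = 9*a*n (j(n, a) = 9*(a*n) = 9*a*n)
T(Q) = 2*Q*(37 + Q) (T(Q) = (37 + Q)*(2*Q) = 2*Q*(37 + Q))
f = -826 (f = 2*(-14)*(37 - 14) + (-2 - 9*4*5) = 2*(-14)*23 + (-2 - 1*180) = -644 + (-2 - 180) = -644 - 182 = -826)
√(f - 3835/874) = √(-826 - 3835/874) = √(-725759/874) = I*√634313366/874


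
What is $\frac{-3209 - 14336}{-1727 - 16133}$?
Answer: $\frac{3509}{3572} \approx 0.98236$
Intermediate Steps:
$\frac{-3209 - 14336}{-1727 - 16133} = - \frac{17545}{-1727 - 16133} = - \frac{17545}{-17860} = \left(-17545\right) \left(- \frac{1}{17860}\right) = \frac{3509}{3572}$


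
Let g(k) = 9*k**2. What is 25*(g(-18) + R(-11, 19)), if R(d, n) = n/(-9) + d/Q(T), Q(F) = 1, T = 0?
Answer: 653150/9 ≈ 72572.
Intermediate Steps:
R(d, n) = d - n/9 (R(d, n) = n/(-9) + d/1 = n*(-1/9) + d*1 = -n/9 + d = d - n/9)
25*(g(-18) + R(-11, 19)) = 25*(9*(-18)**2 + (-11 - 1/9*19)) = 25*(9*324 + (-11 - 19/9)) = 25*(2916 - 118/9) = 25*(26126/9) = 653150/9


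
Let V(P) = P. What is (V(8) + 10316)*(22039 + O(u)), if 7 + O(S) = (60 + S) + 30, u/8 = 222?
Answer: 246722952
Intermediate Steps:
u = 1776 (u = 8*222 = 1776)
O(S) = 83 + S (O(S) = -7 + ((60 + S) + 30) = -7 + (90 + S) = 83 + S)
(V(8) + 10316)*(22039 + O(u)) = (8 + 10316)*(22039 + (83 + 1776)) = 10324*(22039 + 1859) = 10324*23898 = 246722952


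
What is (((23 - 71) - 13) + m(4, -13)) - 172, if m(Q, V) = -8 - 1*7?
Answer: -248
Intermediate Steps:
m(Q, V) = -15 (m(Q, V) = -8 - 7 = -15)
(((23 - 71) - 13) + m(4, -13)) - 172 = (((23 - 71) - 13) - 15) - 172 = ((-48 - 13) - 15) - 172 = (-61 - 15) - 172 = -76 - 172 = -248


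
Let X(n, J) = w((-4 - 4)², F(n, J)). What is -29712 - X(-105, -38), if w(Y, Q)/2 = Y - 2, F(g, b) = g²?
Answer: -29836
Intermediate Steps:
w(Y, Q) = -4 + 2*Y (w(Y, Q) = 2*(Y - 2) = 2*(-2 + Y) = -4 + 2*Y)
X(n, J) = 124 (X(n, J) = -4 + 2*(-4 - 4)² = -4 + 2*(-8)² = -4 + 2*64 = -4 + 128 = 124)
-29712 - X(-105, -38) = -29712 - 1*124 = -29712 - 124 = -29836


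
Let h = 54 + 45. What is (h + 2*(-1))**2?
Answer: 9409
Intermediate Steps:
h = 99
(h + 2*(-1))**2 = (99 + 2*(-1))**2 = (99 - 2)**2 = 97**2 = 9409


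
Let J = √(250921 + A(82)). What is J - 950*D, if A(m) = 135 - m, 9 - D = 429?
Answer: 399000 + 3*√27886 ≈ 3.9950e+5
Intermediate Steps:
D = -420 (D = 9 - 1*429 = 9 - 429 = -420)
J = 3*√27886 (J = √(250921 + (135 - 1*82)) = √(250921 + (135 - 82)) = √(250921 + 53) = √250974 = 3*√27886 ≈ 500.97)
J - 950*D = 3*√27886 - 950*(-420) = 3*√27886 + 399000 = 399000 + 3*√27886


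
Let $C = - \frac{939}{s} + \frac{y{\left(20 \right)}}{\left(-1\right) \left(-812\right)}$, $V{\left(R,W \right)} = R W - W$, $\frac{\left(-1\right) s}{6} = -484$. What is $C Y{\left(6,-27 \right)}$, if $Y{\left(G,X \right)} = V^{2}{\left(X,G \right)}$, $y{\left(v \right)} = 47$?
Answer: $- \frac{26291160}{3509} \approx -7492.5$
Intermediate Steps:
$s = 2904$ ($s = \left(-6\right) \left(-484\right) = 2904$)
$V{\left(R,W \right)} = - W + R W$
$Y{\left(G,X \right)} = G^{2} \left(-1 + X\right)^{2}$ ($Y{\left(G,X \right)} = \left(G \left(-1 + X\right)\right)^{2} = G^{2} \left(-1 + X\right)^{2}$)
$C = - \frac{52165}{196504}$ ($C = - \frac{939}{2904} + \frac{47}{\left(-1\right) \left(-812\right)} = \left(-939\right) \frac{1}{2904} + \frac{47}{812} = - \frac{313}{968} + 47 \cdot \frac{1}{812} = - \frac{313}{968} + \frac{47}{812} = - \frac{52165}{196504} \approx -0.26547$)
$C Y{\left(6,-27 \right)} = - \frac{52165 \cdot 6^{2} \left(-1 - 27\right)^{2}}{196504} = - \frac{52165 \cdot 36 \left(-28\right)^{2}}{196504} = - \frac{52165 \cdot 36 \cdot 784}{196504} = \left(- \frac{52165}{196504}\right) 28224 = - \frac{26291160}{3509}$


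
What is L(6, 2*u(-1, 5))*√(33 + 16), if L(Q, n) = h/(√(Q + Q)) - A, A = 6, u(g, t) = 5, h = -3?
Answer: -42 - 7*√3/2 ≈ -48.062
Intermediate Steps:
L(Q, n) = -6 - 3*√2/(2*√Q) (L(Q, n) = -3/√(Q + Q) - 1*6 = -3*√2/(2*√Q) - 6 = -6 - 3*√2/(2*√Q))
L(6, 2*u(-1, 5))*√(33 + 16) = (-6 - 3*√2/(2*√6))*√(33 + 16) = (-6 - 3*√2*√6/6/2)*√49 = (-6 - √3/2)*7 = -42 - 7*√3/2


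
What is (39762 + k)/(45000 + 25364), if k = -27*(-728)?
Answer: 29709/35182 ≈ 0.84444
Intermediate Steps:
k = 19656
(39762 + k)/(45000 + 25364) = (39762 + 19656)/(45000 + 25364) = 59418/70364 = 59418*(1/70364) = 29709/35182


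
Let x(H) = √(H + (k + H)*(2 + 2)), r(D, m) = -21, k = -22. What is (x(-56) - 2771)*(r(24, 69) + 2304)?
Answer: -6326193 + 9132*I*√23 ≈ -6.3262e+6 + 43796.0*I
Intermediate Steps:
x(H) = √(-88 + 5*H) (x(H) = √(H + (-22 + H)*(2 + 2)) = √(H + (-22 + H)*4) = √(H + (-88 + 4*H)) = √(-88 + 5*H))
(x(-56) - 2771)*(r(24, 69) + 2304) = (√(-88 + 5*(-56)) - 2771)*(-21 + 2304) = (√(-88 - 280) - 2771)*2283 = (√(-368) - 2771)*2283 = (4*I*√23 - 2771)*2283 = (-2771 + 4*I*√23)*2283 = -6326193 + 9132*I*√23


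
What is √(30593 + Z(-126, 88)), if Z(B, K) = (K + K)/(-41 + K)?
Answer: 3*√7509801/47 ≈ 174.92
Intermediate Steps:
Z(B, K) = 2*K/(-41 + K) (Z(B, K) = (2*K)/(-41 + K) = 2*K/(-41 + K))
√(30593 + Z(-126, 88)) = √(30593 + 2*88/(-41 + 88)) = √(30593 + 2*88/47) = √(30593 + 2*88*(1/47)) = √(30593 + 176/47) = √(1438047/47) = 3*√7509801/47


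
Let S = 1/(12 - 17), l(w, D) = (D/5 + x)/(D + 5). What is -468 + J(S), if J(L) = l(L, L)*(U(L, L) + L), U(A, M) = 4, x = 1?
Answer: -11681/25 ≈ -467.24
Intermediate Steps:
l(w, D) = (1 + D/5)/(5 + D) (l(w, D) = (D/5 + 1)/(D + 5) = (D*(⅕) + 1)/(5 + D) = (D/5 + 1)/(5 + D) = (1 + D/5)/(5 + D))
S = -⅕ (S = 1/(-5) = -⅕ ≈ -0.20000)
J(L) = ⅘ + L/5 (J(L) = (4 + L)/5 = ⅘ + L/5)
-468 + J(S) = -468 + (⅘ + (⅕)*(-⅕)) = -468 + (⅘ - 1/25) = -468 + 19/25 = -11681/25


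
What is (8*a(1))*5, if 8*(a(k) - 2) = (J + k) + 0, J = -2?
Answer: 75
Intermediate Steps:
a(k) = 7/4 + k/8 (a(k) = 2 + ((-2 + k) + 0)/8 = 2 + (-2 + k)/8 = 2 + (-1/4 + k/8) = 7/4 + k/8)
(8*a(1))*5 = (8*(7/4 + (1/8)*1))*5 = (8*(7/4 + 1/8))*5 = (8*(15/8))*5 = 15*5 = 75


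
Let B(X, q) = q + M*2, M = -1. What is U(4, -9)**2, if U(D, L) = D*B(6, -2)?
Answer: 256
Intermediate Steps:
B(X, q) = -2 + q (B(X, q) = q - 1*2 = q - 2 = -2 + q)
U(D, L) = -4*D (U(D, L) = D*(-2 - 2) = D*(-4) = -4*D)
U(4, -9)**2 = (-4*4)**2 = (-16)**2 = 256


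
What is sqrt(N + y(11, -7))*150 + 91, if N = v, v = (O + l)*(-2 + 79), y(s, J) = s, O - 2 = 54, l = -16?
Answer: 91 + 150*sqrt(3091) ≈ 8430.5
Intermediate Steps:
O = 56 (O = 2 + 54 = 56)
v = 3080 (v = (56 - 16)*(-2 + 79) = 40*77 = 3080)
N = 3080
sqrt(N + y(11, -7))*150 + 91 = sqrt(3080 + 11)*150 + 91 = sqrt(3091)*150 + 91 = 150*sqrt(3091) + 91 = 91 + 150*sqrt(3091)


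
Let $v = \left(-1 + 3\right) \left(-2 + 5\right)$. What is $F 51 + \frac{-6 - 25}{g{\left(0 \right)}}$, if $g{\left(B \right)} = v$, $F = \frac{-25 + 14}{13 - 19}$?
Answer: $\frac{265}{3} \approx 88.333$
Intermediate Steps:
$F = \frac{11}{6}$ ($F = - \frac{11}{-6} = \left(-11\right) \left(- \frac{1}{6}\right) = \frac{11}{6} \approx 1.8333$)
$v = 6$ ($v = 2 \cdot 3 = 6$)
$g{\left(B \right)} = 6$
$F 51 + \frac{-6 - 25}{g{\left(0 \right)}} = \frac{11}{6} \cdot 51 + \frac{-6 - 25}{6} = \frac{187}{2} - \frac{31}{6} = \frac{265}{3}$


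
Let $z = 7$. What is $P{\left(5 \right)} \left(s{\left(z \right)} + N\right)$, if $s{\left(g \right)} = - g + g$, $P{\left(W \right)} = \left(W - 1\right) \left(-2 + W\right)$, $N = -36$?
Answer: $-432$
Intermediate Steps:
$P{\left(W \right)} = \left(-1 + W\right) \left(-2 + W\right)$
$s{\left(g \right)} = 0$
$P{\left(5 \right)} \left(s{\left(z \right)} + N\right) = \left(2 + 5^{2} - 15\right) \left(0 - 36\right) = \left(2 + 25 - 15\right) \left(-36\right) = 12 \left(-36\right) = -432$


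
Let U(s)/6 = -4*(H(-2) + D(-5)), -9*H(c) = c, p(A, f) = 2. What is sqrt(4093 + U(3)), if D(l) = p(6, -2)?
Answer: sqrt(36357)/3 ≈ 63.558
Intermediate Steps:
D(l) = 2
H(c) = -c/9
U(s) = -160/3 (U(s) = 6*(-4*(-1/9*(-2) + 2)) = 6*(-4*(2/9 + 2)) = 6*(-4*20/9) = 6*(-80/9) = -160/3)
sqrt(4093 + U(3)) = sqrt(4093 - 160/3) = sqrt(12119/3) = sqrt(36357)/3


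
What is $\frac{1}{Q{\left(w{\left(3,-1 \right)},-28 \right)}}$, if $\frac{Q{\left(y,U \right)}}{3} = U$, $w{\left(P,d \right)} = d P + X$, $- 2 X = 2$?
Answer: $- \frac{1}{84} \approx -0.011905$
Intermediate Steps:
$X = -1$ ($X = \left(- \frac{1}{2}\right) 2 = -1$)
$w{\left(P,d \right)} = -1 + P d$ ($w{\left(P,d \right)} = d P - 1 = P d - 1 = -1 + P d$)
$Q{\left(y,U \right)} = 3 U$
$\frac{1}{Q{\left(w{\left(3,-1 \right)},-28 \right)}} = \frac{1}{3 \left(-28\right)} = \frac{1}{-84} = - \frac{1}{84}$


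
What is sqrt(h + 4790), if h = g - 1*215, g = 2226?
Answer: sqrt(6801) ≈ 82.468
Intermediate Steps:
h = 2011 (h = 2226 - 1*215 = 2226 - 215 = 2011)
sqrt(h + 4790) = sqrt(2011 + 4790) = sqrt(6801)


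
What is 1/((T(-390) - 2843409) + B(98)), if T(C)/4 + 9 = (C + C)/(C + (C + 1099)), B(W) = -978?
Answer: -319/907374057 ≈ -3.5156e-7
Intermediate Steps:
T(C) = -36 + 8*C/(1099 + 2*C) (T(C) = -36 + 4*((C + C)/(C + (C + 1099))) = -36 + 4*((2*C)/(C + (1099 + C))) = -36 + 4*((2*C)/(1099 + 2*C)) = -36 + 4*(2*C/(1099 + 2*C)) = -36 + 8*C/(1099 + 2*C))
1/((T(-390) - 2843409) + B(98)) = 1/((4*(-9891 - 16*(-390))/(1099 + 2*(-390)) - 2843409) - 978) = 1/((4*(-9891 + 6240)/(1099 - 780) - 2843409) - 978) = 1/((4*(-3651)/319 - 2843409) - 978) = 1/((4*(1/319)*(-3651) - 2843409) - 978) = 1/((-14604/319 - 2843409) - 978) = 1/(-907062075/319 - 978) = 1/(-907374057/319) = -319/907374057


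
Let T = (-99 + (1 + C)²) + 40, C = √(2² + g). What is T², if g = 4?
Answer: 2532 - 400*√2 ≈ 1966.3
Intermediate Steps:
C = 2*√2 (C = √(2² + 4) = √(4 + 4) = √8 = 2*√2 ≈ 2.8284)
T = -59 + (1 + 2*√2)² (T = (-99 + (1 + 2*√2)²) + 40 = -59 + (1 + 2*√2)² ≈ -44.343)
T² = (-50 + 4*√2)²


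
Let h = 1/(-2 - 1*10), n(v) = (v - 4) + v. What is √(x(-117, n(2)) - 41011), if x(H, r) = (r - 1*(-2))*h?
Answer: I*√1476402/6 ≈ 202.51*I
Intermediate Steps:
n(v) = -4 + 2*v (n(v) = (-4 + v) + v = -4 + 2*v)
h = -1/12 (h = 1/(-2 - 10) = 1/(-12) = -1/12 ≈ -0.083333)
x(H, r) = -⅙ - r/12 (x(H, r) = (r - 1*(-2))*(-1/12) = (r + 2)*(-1/12) = (2 + r)*(-1/12) = -⅙ - r/12)
√(x(-117, n(2)) - 41011) = √((-⅙ - (-4 + 2*2)/12) - 41011) = √((-⅙ - (-4 + 4)/12) - 41011) = √((-⅙ - 1/12*0) - 41011) = √((-⅙ + 0) - 41011) = √(-⅙ - 41011) = √(-246067/6) = I*√1476402/6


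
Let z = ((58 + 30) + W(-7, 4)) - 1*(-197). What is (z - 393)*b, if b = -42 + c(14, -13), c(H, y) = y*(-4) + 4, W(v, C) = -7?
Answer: -1610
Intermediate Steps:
c(H, y) = 4 - 4*y (c(H, y) = -4*y + 4 = 4 - 4*y)
z = 278 (z = ((58 + 30) - 7) - 1*(-197) = (88 - 7) + 197 = 81 + 197 = 278)
b = 14 (b = -42 + (4 - 4*(-13)) = -42 + (4 + 52) = -42 + 56 = 14)
(z - 393)*b = (278 - 393)*14 = -115*14 = -1610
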